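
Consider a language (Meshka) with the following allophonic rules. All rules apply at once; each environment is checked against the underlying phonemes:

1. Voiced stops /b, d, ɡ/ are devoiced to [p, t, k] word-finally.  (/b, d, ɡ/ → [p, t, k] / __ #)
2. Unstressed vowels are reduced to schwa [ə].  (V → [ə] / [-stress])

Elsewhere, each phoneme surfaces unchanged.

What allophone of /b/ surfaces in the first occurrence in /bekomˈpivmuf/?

/b/ (word-initial) is in the target of rule 1 but the environment (word-finally) is not met → [b].

[b]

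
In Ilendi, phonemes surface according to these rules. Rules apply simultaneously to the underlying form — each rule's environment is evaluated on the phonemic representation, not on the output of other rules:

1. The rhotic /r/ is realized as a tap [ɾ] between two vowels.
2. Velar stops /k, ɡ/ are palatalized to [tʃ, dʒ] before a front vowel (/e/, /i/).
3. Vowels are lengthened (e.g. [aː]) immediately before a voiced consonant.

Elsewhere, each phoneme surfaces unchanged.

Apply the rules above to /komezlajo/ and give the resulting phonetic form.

/k/ (word-initial) is in the target of rule 2 but the environment (before a front vowel) is not met → [k].
Rule 3 applies to /o/ (between /k/ and /m/: before a voiced consonant) → [oː].
/m/ — not in any rule's target class → [m].
/e/ meets the environment for rule 3 (before a voiced consonant) → [eː].
/z/ (between /e/ and /l/): no rule targets it → [z].
/l/ — not in any rule's target class → [l].
/a/ — between /l/ and /j/, before a voiced consonant — surfaces as [aː] (rule 3).
/j/ (between /a/ and /o/): no rule targets it → [j].
/o/ — word-final; rule 3 does not apply here → [o].

[koːmeːzlaːjo]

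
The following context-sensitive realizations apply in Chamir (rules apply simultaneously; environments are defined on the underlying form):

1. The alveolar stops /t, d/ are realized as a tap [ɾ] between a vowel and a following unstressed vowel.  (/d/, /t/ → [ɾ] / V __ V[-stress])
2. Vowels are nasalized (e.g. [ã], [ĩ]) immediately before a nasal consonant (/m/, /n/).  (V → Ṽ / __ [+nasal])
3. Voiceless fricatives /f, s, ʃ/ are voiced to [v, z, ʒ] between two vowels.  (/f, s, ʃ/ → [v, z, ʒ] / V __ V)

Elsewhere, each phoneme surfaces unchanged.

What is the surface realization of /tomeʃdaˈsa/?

[tõmeʃdaˈza]

/t/ (word-initial) is in the target of rule 1 but the environment (between a vowel and a following unstressed vowel) is not met → [t].
/o/ — between /t/ and /m/, before a nasal consonant — surfaces as [õ] (rule 2).
/m/ stays [m].
/e/ (between /m/ and /ʃ/) is in the target of rule 2 but the environment (before a nasal consonant) is not met → [e].
/ʃ/ (between /e/ and /d/): rule 3 targets it, but not between two vowels → unchanged [ʃ].
/d/ (between /ʃ/ and /a/): rule 1 targets it, but not between a vowel and a following unstressed vowel → unchanged [d].
/a/ — between /d/ and /s/; rule 2 does not apply here → [a].
/s/ (between /a/ and /a/) occurs between two vowels → [z] by rule 3.
/a/ — word-final; rule 2 does not apply here → [a].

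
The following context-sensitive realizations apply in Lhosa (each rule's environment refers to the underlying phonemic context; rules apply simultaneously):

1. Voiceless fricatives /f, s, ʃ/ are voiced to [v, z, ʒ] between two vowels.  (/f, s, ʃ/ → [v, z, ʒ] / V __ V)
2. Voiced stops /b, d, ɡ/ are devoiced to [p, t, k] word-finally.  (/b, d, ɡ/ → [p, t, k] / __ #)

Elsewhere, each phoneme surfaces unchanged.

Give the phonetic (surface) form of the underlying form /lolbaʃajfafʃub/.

[lolbaʒajfafʃup]

/l/ (word-initial) is unaffected → [l].
/o/ (between /l/ and /l/): no rule targets it → [o].
/l/ (between /o/ and /b/): no rule targets it → [l].
/b/ (between /l/ and /a/) fails the environment for rule 2, so it stays [b].
/a/ (between /b/ and /ʃ/) is unaffected → [a].
/ʃ/ — between /a/ and /a/, between two vowels — surfaces as [ʒ] (rule 1).
/a/ (between /ʃ/ and /j/) is unaffected → [a].
/j/ (between /a/ and /f/): no rule targets it → [j].
/f/ — between /j/ and /a/; rule 1 does not apply here → [f].
/a/ (between /f/ and /f/): no rule targets it → [a].
/f/ (between /a/ and /ʃ/) fails the environment for rule 1, so it stays [f].
/ʃ/ (between /f/ and /u/): rule 1 targets it, but not between two vowels → unchanged [ʃ].
/u/ stays [u].
/b/ (word-final) occurs word-finally → [p] by rule 2.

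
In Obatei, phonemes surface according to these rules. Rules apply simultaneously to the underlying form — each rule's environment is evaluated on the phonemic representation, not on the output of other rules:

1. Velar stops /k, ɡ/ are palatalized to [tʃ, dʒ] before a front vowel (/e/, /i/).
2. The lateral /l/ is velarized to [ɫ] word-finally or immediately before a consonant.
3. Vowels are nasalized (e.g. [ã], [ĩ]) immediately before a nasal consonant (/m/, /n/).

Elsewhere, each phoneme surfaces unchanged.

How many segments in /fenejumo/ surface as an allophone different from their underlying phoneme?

2

Segments that undergo a rule: /e/ → [ẽ] (rule 3); /u/ → [ũ] (rule 3).
All other segments surface unchanged.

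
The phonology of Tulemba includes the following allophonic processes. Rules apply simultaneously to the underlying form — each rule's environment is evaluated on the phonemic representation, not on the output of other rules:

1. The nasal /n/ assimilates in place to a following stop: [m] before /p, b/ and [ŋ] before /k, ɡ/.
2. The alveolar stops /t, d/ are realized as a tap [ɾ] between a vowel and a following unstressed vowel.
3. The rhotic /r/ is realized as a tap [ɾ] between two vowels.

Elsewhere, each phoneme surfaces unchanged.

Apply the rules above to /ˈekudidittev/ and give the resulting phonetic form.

/e/ — not in any rule's target class → [e].
/k/ (between /e/ and /u/): no rule targets it → [k].
/u/ (between /k/ and /d/): no rule targets it → [u].
/d/ meets the environment for rule 2 (between a vowel and a following unstressed vowel) → [ɾ].
/i/ stays [i].
/d/ meets the environment for rule 2 (between a vowel and a following unstressed vowel) → [ɾ].
/i/ (between /d/ and /t/) is unaffected → [i].
/t/ (between /i/ and /t/): rule 2 targets it, but not between a vowel and a following unstressed vowel → unchanged [t].
/t/ — between /t/ and /e/; rule 2 does not apply here → [t].
/e/ (between /t/ and /v/): no rule targets it → [e].
/v/ stays [v].

[ˈekuɾiɾittev]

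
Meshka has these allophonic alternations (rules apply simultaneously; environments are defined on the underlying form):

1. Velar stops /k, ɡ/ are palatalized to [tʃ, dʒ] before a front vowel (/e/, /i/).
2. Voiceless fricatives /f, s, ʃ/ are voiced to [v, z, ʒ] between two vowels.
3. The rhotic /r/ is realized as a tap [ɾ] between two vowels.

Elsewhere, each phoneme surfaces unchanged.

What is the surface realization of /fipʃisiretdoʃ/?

/f/ (word-initial): rule 2 targets it, but not between two vowels → unchanged [f].
/i/ (between /f/ and /p/) is unaffected → [i].
/p/ — not in any rule's target class → [p].
/ʃ/ (between /p/ and /i/) fails the environment for rule 2, so it stays [ʃ].
/i/ (between /ʃ/ and /s/) is unaffected → [i].
/s/ (between /i/ and /i/): between two vowels, so rule 2 applies → [z].
/i/ (between /s/ and /r/) is unaffected → [i].
/r/ meets the environment for rule 3 (between two vowels) → [ɾ].
/e/ stays [e].
/t/ stays [t].
/d/ (between /t/ and /o/) is unaffected → [d].
/o/ (between /d/ and /ʃ/) is unaffected → [o].
/ʃ/ (word-final): rule 2 targets it, but not between two vowels → unchanged [ʃ].

[fipʃiziɾetdoʃ]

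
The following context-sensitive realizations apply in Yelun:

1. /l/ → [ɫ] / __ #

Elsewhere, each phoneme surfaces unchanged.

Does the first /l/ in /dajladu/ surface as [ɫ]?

No

/l/ (between /j/ and /a/) fails the environment for rule 1, so it stays [l].
The actual realization is [l], not [ɫ].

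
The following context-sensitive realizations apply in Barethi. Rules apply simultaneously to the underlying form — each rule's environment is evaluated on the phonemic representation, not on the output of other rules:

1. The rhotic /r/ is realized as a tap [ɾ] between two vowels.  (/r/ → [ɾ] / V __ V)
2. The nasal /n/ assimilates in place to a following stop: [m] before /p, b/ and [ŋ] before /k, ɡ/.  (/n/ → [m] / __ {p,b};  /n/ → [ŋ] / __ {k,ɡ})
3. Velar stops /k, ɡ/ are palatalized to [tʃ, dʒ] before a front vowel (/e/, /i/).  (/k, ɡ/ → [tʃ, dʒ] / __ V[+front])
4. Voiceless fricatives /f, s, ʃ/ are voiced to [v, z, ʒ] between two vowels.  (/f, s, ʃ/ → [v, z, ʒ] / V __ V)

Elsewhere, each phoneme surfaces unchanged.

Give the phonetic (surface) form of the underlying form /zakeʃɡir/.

/z/ — not in any rule's target class → [z].
/a/ (between /z/ and /k/) is unaffected → [a].
/k/ meets the environment for rule 3 (before a front vowel) → [tʃ].
/e/ (between /k/ and /ʃ/): no rule targets it → [e].
/ʃ/ — between /e/ and /ɡ/; rule 4 does not apply here → [ʃ].
Rule 3 applies to /ɡ/ (between /ʃ/ and /i/: before a front vowel) → [dʒ].
/i/ (between /ɡ/ and /r/) is unaffected → [i].
/r/ (word-final): rule 1 targets it, but not between two vowels → unchanged [r].

[zatʃeʃdʒir]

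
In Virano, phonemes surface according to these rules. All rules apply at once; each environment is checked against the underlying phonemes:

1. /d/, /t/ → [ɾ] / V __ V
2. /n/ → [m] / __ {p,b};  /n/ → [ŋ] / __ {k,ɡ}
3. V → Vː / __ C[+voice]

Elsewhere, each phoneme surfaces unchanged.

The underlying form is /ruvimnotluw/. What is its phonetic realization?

[ruːviːmnotluːw]

/r/ (word-initial): no rule targets it → [r].
/u/ (between /r/ and /v/) occurs before a voiced consonant → [uː] by rule 3.
/v/ (between /u/ and /i/): no rule targets it → [v].
/i/ — between /v/ and /m/, before a voiced consonant — surfaces as [iː] (rule 3).
/m/ stays [m].
/n/ — between /m/ and /o/; rule 2 does not apply here → [n].
/o/ (between /n/ and /t/): rule 3 targets it, but not before a voiced consonant → unchanged [o].
/t/ (between /o/ and /l/): rule 1 targets it, but not between two vowels → unchanged [t].
/l/ stays [l].
/u/ (between /l/ and /w/): before a voiced consonant, so rule 3 applies → [uː].
/w/ (word-final): no rule targets it → [w].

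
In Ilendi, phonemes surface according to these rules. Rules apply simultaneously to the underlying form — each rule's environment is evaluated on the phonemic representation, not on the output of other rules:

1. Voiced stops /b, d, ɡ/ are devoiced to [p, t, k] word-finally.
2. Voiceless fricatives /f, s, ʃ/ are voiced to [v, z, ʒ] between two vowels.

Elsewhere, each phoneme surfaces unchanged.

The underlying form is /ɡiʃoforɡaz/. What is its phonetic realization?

[ɡiʒovorɡaz]

/ɡ/ (word-initial) is in the target of rule 1 but the environment (word-finally) is not met → [ɡ].
/i/ (between /ɡ/ and /ʃ/) is unaffected → [i].
Rule 2 applies to /ʃ/ (between /i/ and /o/: between two vowels) → [ʒ].
/o/ (between /ʃ/ and /f/): no rule targets it → [o].
/f/ meets the environment for rule 2 (between two vowels) → [v].
/o/ (between /f/ and /r/) is unaffected → [o].
/r/ (between /o/ and /ɡ/) is unaffected → [r].
/ɡ/ — between /r/ and /a/; rule 1 does not apply here → [ɡ].
/a/ (between /ɡ/ and /z/): no rule targets it → [a].
/z/ stays [z].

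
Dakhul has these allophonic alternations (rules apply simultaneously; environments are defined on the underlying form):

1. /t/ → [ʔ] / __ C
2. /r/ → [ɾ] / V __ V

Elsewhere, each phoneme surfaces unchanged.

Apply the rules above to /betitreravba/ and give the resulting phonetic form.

[betiʔreɾavba]

/b/ (word-initial) is unaffected → [b].
/e/ stays [e].
/t/ (between /e/ and /i/) is in the target of rule 1 but the environment (immediately before a consonant) is not met → [t].
/i/ stays [i].
/t/ (between /i/ and /r/): immediately before a consonant, so rule 1 applies → [ʔ].
/r/ (between /t/ and /e/): rule 2 targets it, but not between two vowels → unchanged [r].
/e/ stays [e].
Rule 2 applies to /r/ (between /e/ and /a/: between two vowels) → [ɾ].
/a/ (between /r/ and /v/) is unaffected → [a].
/v/ — not in any rule's target class → [v].
/b/ — not in any rule's target class → [b].
/a/ (word-final) is unaffected → [a].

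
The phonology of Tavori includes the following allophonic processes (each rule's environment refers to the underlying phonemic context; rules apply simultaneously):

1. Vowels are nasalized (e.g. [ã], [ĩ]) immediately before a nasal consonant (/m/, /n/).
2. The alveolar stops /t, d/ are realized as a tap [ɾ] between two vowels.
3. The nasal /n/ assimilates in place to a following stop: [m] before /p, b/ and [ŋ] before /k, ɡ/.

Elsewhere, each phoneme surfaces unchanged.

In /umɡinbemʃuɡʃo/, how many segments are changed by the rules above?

Segments that undergo a rule: /u/ → [ũ] (rule 1); /i/ → [ĩ] (rule 1); /n/ → [m] (rule 3); /e/ → [ẽ] (rule 1).
All other segments surface unchanged.

4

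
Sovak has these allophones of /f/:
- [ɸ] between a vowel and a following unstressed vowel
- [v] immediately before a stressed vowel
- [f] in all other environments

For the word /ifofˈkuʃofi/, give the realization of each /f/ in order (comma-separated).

[ɸ], [f], [ɸ]

Occurrence 1 (position 2): between a vowel and a following unstressed vowel → [ɸ].
Occurrence 2 (position 4): no conditioning environment matches → elsewhere allophone [f].
Occurrence 3 (position 9): between a vowel and a following unstressed vowel → [ɸ].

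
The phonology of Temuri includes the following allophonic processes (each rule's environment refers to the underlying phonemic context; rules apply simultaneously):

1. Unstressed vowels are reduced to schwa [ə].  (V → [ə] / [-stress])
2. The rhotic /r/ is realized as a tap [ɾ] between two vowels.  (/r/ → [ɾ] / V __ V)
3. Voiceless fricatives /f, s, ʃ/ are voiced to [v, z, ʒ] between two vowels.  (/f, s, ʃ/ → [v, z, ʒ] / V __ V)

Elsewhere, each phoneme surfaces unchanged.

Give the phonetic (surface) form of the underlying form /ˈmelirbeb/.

/e/ (between /m/ and /l/) is in the target of rule 1 but the environment (in an unstressed syllable) is not met → [e].
/i/ meets the environment for rule 1 (in an unstressed syllable) → [ə].
/r/ — between /i/ and /b/; rule 2 does not apply here → [r].
/e/ (between /b/ and /b/): in an unstressed syllable, so rule 1 applies → [ə].

[ˈmelərbəb]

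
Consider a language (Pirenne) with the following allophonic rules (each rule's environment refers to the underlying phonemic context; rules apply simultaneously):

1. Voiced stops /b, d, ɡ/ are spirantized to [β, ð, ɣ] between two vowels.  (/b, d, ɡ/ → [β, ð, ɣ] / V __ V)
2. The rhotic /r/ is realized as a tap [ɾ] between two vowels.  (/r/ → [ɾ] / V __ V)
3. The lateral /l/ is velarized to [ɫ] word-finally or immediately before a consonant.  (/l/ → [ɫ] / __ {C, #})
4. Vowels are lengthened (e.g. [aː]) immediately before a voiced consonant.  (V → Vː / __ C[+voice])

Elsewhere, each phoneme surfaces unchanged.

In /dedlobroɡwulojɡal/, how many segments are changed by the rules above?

7

Segments that undergo a rule: /e/ → [eː] (rule 4); /o/ → [oː] (rule 4); /o/ → [oː] (rule 4); /u/ → [uː] (rule 4); /o/ → [oː] (rule 4); /a/ → [aː] (rule 4); /l/ → [ɫ] (rule 3).
All other segments surface unchanged.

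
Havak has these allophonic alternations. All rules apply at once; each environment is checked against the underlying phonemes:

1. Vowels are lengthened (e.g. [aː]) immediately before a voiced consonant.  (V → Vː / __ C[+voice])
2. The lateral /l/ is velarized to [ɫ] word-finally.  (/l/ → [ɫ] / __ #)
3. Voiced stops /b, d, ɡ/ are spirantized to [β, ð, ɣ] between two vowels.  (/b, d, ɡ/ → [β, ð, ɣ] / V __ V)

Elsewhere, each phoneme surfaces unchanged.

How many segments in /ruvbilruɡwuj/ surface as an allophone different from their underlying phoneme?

Segments that undergo a rule: /u/ → [uː] (rule 1); /i/ → [iː] (rule 1); /u/ → [uː] (rule 1); /u/ → [uː] (rule 1).
All other segments surface unchanged.

4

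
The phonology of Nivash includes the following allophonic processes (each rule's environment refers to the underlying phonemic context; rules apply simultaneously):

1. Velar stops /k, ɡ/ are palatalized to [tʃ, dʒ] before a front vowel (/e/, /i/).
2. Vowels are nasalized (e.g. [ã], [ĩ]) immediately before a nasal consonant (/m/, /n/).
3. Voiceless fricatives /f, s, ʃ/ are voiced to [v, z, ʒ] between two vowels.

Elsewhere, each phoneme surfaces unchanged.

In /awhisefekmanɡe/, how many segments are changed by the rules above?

4

Segments that undergo a rule: /s/ → [z] (rule 3); /f/ → [v] (rule 3); /a/ → [ã] (rule 2); /ɡ/ → [dʒ] (rule 1).
All other segments surface unchanged.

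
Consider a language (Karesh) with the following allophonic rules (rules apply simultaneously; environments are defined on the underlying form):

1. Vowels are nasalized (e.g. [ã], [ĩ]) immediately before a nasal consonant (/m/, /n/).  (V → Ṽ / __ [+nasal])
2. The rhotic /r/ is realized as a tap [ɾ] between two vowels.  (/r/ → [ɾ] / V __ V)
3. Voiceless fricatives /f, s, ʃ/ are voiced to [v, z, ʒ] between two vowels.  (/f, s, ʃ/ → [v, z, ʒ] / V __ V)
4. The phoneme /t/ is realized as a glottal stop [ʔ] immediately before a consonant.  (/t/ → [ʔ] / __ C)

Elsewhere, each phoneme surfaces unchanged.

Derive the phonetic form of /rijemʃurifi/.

/r/ (word-initial) is in the target of rule 2 but the environment (between two vowels) is not met → [r].
/i/ — between /r/ and /j/; rule 1 does not apply here → [i].
/j/ (between /i/ and /e/): no rule targets it → [j].
/e/ (between /j/ and /m/) occurs before a nasal consonant → [ẽ] by rule 1.
/m/ stays [m].
/ʃ/ (between /m/ and /u/) is in the target of rule 3 but the environment (between two vowels) is not met → [ʃ].
/u/ (between /ʃ/ and /r/): rule 1 targets it, but not before a nasal consonant → unchanged [u].
/r/ — between /u/ and /i/, between two vowels — surfaces as [ɾ] (rule 2).
/i/ (between /r/ and /f/) is in the target of rule 1 but the environment (before a nasal consonant) is not met → [i].
/f/ meets the environment for rule 3 (between two vowels) → [v].
/i/ (word-final) is in the target of rule 1 but the environment (before a nasal consonant) is not met → [i].

[rijẽmʃuɾivi]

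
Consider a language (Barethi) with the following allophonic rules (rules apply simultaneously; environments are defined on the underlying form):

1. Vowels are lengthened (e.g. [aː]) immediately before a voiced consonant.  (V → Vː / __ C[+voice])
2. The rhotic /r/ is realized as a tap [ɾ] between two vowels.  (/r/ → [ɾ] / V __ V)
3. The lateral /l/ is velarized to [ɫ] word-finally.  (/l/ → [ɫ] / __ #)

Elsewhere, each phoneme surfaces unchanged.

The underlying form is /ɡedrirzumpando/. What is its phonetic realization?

[ɡeːdriːrzuːmpaːndo]

/ɡ/ (word-initial) is unaffected → [ɡ].
/e/ — between /ɡ/ and /d/, before a voiced consonant — surfaces as [eː] (rule 1).
/d/ stays [d].
/r/ (between /d/ and /i/): rule 2 targets it, but not between two vowels → unchanged [r].
/i/ meets the environment for rule 1 (before a voiced consonant) → [iː].
/r/ (between /i/ and /z/): rule 2 targets it, but not between two vowels → unchanged [r].
/z/ — not in any rule's target class → [z].
/u/ — between /z/ and /m/, before a voiced consonant — surfaces as [uː] (rule 1).
/m/ — not in any rule's target class → [m].
/p/ (between /m/ and /a/): no rule targets it → [p].
/a/ — between /p/ and /n/, before a voiced consonant — surfaces as [aː] (rule 1).
/n/ — not in any rule's target class → [n].
/d/ (between /n/ and /o/): no rule targets it → [d].
/o/ (word-final): rule 1 targets it, but not before a voiced consonant → unchanged [o].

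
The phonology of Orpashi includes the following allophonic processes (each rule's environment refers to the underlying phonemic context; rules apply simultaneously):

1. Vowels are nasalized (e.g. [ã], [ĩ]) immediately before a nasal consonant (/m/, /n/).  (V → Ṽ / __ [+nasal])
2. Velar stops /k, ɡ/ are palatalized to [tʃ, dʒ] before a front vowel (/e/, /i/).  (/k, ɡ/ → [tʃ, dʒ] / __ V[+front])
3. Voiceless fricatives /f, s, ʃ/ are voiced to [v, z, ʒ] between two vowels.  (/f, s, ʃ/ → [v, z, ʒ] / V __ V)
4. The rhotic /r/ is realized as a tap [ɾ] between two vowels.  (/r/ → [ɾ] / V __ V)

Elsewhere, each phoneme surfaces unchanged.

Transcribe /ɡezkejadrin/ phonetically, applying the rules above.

[dʒeztʃejadrĩn]

/ɡ/ — word-initial, before a front vowel — surfaces as [dʒ] (rule 2).
/e/ (between /ɡ/ and /z/) fails the environment for rule 1, so it stays [e].
/k/ meets the environment for rule 2 (before a front vowel) → [tʃ].
/e/ (between /k/ and /j/) fails the environment for rule 1, so it stays [e].
/a/ — between /j/ and /d/; rule 1 does not apply here → [a].
/r/ (between /d/ and /i/) is in the target of rule 4 but the environment (between two vowels) is not met → [r].
Rule 1 applies to /i/ (between /r/ and /n/: before a nasal consonant) → [ĩ].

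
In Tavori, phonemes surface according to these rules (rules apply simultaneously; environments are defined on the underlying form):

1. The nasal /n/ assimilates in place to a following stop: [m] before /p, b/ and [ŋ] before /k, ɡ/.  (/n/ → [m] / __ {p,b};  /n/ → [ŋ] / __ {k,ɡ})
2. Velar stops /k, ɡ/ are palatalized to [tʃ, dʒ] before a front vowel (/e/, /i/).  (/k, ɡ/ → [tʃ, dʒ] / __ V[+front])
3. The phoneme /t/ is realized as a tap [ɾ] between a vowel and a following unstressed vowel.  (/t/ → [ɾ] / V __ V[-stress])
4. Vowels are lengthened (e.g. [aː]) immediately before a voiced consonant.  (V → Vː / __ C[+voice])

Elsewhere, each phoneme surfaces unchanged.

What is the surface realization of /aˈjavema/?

[aːˈjaːveːma]

/a/ (word-initial) occurs before a voiced consonant → [aː] by rule 4.
/a/ (between /j/ and /v/) occurs before a voiced consonant → [aː] by rule 4.
/e/ (between /v/ and /m/): before a voiced consonant, so rule 4 applies → [eː].
/a/ (word-final) is in the target of rule 4 but the environment (before a voiced consonant) is not met → [a].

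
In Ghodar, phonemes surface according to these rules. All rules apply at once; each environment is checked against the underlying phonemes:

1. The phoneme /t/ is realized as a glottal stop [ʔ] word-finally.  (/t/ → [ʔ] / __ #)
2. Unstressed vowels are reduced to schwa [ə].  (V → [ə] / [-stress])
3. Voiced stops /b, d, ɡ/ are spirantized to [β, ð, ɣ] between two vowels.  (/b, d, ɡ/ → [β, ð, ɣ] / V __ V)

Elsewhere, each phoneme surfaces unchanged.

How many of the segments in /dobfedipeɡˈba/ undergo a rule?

Segments that undergo a rule: /o/ → [ə] (rule 2); /e/ → [ə] (rule 2); /d/ → [ð] (rule 3); /i/ → [ə] (rule 2); /e/ → [ə] (rule 2).
All other segments surface unchanged.

5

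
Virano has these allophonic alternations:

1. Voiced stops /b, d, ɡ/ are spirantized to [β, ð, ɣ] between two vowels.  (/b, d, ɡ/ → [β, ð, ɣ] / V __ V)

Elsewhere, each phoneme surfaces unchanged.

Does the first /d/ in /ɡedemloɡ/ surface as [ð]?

/d/ (between /e/ and /e/) occurs between two vowels → [ð] by rule 1.
The actual realization is [ð], which matches [ð].

Yes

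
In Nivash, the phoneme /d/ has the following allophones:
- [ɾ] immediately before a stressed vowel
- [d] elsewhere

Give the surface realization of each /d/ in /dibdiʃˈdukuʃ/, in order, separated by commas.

Occurrence 1 (position 1): no conditioning environment matches → elsewhere allophone [d].
Occurrence 2 (position 4): no conditioning environment matches → elsewhere allophone [d].
Occurrence 3 (position 7): immediately before a stressed vowel → [ɾ].

[d], [d], [ɾ]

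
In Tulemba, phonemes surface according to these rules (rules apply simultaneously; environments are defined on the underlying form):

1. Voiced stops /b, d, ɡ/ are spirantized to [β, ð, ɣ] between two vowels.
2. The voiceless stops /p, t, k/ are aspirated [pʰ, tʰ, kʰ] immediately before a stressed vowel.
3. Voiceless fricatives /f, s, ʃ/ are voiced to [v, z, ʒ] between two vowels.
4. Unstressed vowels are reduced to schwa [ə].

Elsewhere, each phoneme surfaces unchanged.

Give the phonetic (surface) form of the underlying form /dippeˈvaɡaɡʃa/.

[dəppəˈvaɣəɡʃə]

/d/ (word-initial) is in the target of rule 1 but the environment (between two vowels) is not met → [d].
/i/ meets the environment for rule 4 (in an unstressed syllable) → [ə].
/p/ (between /i/ and /p/) fails the environment for rule 2, so it stays [p].
/p/ (between /p/ and /e/): rule 2 targets it, but not immediately before a stressed vowel → unchanged [p].
Rule 4 applies to /e/ (between /p/ and /v/: in an unstressed syllable) → [ə].
/v/ — not in any rule's target class → [v].
/a/ — between /v/ and /ɡ/; rule 4 does not apply here → [a].
/ɡ/ meets the environment for rule 1 (between two vowels) → [ɣ].
Rule 4 applies to /a/ (between /ɡ/ and /ɡ/: in an unstressed syllable) → [ə].
/ɡ/ (between /a/ and /ʃ/): rule 1 targets it, but not between two vowels → unchanged [ɡ].
/ʃ/ (between /ɡ/ and /a/): rule 3 targets it, but not between two vowels → unchanged [ʃ].
/a/ (word-final): in an unstressed syllable, so rule 4 applies → [ə].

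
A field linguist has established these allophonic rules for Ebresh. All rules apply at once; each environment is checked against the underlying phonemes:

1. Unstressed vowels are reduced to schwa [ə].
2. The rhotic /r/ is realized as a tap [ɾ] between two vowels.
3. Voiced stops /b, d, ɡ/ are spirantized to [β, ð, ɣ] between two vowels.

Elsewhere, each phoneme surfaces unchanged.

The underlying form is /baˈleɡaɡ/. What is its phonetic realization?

/b/ (word-initial) is in the target of rule 3 but the environment (between two vowels) is not met → [b].
Rule 1 applies to /a/ (between /b/ and /l/: in an unstressed syllable) → [ə].
/l/ (between /a/ and /e/) is unaffected → [l].
/e/ (between /l/ and /ɡ/): rule 1 targets it, but not in an unstressed syllable → unchanged [e].
/ɡ/ (between /e/ and /a/) occurs between two vowels → [ɣ] by rule 3.
Rule 1 applies to /a/ (between /ɡ/ and /ɡ/: in an unstressed syllable) → [ə].
/ɡ/ (word-final) fails the environment for rule 3, so it stays [ɡ].

[bəˈleɣəɡ]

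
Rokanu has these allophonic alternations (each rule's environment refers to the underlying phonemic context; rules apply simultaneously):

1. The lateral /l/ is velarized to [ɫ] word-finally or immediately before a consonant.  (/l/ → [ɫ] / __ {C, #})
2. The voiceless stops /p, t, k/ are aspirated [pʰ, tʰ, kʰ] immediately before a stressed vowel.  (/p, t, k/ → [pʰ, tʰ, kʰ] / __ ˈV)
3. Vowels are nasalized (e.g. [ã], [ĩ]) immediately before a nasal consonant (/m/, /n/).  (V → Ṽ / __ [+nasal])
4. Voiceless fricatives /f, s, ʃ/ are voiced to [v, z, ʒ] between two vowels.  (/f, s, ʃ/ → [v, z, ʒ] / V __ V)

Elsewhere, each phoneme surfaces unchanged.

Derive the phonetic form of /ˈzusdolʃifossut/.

/z/ (word-initial): no rule targets it → [z].
/u/ (between /z/ and /s/) fails the environment for rule 3, so it stays [u].
/s/ (between /u/ and /d/) is in the target of rule 4 but the environment (between two vowels) is not met → [s].
/d/ (between /s/ and /o/): no rule targets it → [d].
/o/ (between /d/ and /l/): rule 3 targets it, but not before a nasal consonant → unchanged [o].
/l/ meets the environment for rule 1 (word-finally or immediately before a consonant) → [ɫ].
/ʃ/ (between /l/ and /i/) is in the target of rule 4 but the environment (between two vowels) is not met → [ʃ].
/i/ (between /ʃ/ and /f/) fails the environment for rule 3, so it stays [i].
/f/ meets the environment for rule 4 (between two vowels) → [v].
/o/ — between /f/ and /s/; rule 3 does not apply here → [o].
/s/ (between /o/ and /s/) fails the environment for rule 4, so it stays [s].
/s/ (between /s/ and /u/) fails the environment for rule 4, so it stays [s].
/u/ (between /s/ and /t/): rule 3 targets it, but not before a nasal consonant → unchanged [u].
/t/ — word-final; rule 2 does not apply here → [t].

[ˈzusdoɫʃivossut]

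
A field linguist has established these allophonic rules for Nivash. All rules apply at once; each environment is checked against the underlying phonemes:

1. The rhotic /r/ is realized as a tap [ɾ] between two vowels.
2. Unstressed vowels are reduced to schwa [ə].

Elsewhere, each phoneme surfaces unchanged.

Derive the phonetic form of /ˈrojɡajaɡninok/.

[ˈrojɡəjəɡnənək]

/r/ (word-initial) is in the target of rule 1 but the environment (between two vowels) is not met → [r].
/o/ — between /r/ and /j/; rule 2 does not apply here → [o].
/j/ stays [j].
/ɡ/ stays [ɡ].
/a/ (between /ɡ/ and /j/) occurs in an unstressed syllable → [ə] by rule 2.
/j/ stays [j].
/a/ (between /j/ and /ɡ/) occurs in an unstressed syllable → [ə] by rule 2.
/ɡ/ (between /a/ and /n/): no rule targets it → [ɡ].
/n/ stays [n].
/i/ meets the environment for rule 2 (in an unstressed syllable) → [ə].
/n/ stays [n].
/o/ (between /n/ and /k/) occurs in an unstressed syllable → [ə] by rule 2.
/k/ — not in any rule's target class → [k].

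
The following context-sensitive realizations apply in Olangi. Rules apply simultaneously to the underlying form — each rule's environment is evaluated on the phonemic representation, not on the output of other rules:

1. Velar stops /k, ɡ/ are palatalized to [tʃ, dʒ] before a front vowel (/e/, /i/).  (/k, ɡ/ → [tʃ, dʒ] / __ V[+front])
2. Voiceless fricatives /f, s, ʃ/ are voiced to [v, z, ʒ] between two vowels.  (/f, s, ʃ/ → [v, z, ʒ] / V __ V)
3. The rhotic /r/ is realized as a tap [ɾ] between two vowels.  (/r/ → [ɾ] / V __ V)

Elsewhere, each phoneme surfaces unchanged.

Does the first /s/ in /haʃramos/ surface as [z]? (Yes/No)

/s/ — word-final; rule 2 does not apply here → [s].
The actual realization is [s], not [z].

No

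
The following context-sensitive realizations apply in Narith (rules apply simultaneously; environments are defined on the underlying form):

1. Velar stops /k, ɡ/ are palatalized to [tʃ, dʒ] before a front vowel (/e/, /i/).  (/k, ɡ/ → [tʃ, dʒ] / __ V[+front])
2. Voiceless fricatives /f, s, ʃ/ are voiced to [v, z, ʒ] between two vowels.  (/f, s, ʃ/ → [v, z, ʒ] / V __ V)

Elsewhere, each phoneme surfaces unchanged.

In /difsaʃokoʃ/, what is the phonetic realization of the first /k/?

[k]

/k/ (between /o/ and /o/) is in the target of rule 1 but the environment (before a front vowel) is not met → [k].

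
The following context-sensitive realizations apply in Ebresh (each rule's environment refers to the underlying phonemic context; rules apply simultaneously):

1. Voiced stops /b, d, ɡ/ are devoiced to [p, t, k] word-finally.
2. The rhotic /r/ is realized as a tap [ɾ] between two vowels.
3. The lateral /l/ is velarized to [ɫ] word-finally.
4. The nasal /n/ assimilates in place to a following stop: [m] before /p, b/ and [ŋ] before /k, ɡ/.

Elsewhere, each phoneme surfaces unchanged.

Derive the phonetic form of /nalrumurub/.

/n/ (word-initial) fails the environment for rule 4, so it stays [n].
/a/ (between /n/ and /l/) is unaffected → [a].
/l/ (between /a/ and /r/): rule 3 targets it, but not word-finally → unchanged [l].
/r/ (between /l/ and /u/): rule 2 targets it, but not between two vowels → unchanged [r].
/u/ stays [u].
/m/ (between /u/ and /u/) is unaffected → [m].
/u/ stays [u].
Rule 2 applies to /r/ (between /u/ and /u/: between two vowels) → [ɾ].
/u/ stays [u].
/b/ (word-final) occurs word-finally → [p] by rule 1.

[nalrumuɾup]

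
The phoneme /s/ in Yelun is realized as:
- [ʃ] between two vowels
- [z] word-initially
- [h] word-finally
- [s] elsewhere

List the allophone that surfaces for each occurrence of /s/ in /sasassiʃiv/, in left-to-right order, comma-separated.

Occurrence 1 (position 1): word-initially → [z].
Occurrence 2 (position 3): between two vowels → [ʃ].
Occurrence 3 (position 5): no conditioning environment matches → elsewhere allophone [s].
Occurrence 4 (position 6): no conditioning environment matches → elsewhere allophone [s].

[z], [ʃ], [s], [s]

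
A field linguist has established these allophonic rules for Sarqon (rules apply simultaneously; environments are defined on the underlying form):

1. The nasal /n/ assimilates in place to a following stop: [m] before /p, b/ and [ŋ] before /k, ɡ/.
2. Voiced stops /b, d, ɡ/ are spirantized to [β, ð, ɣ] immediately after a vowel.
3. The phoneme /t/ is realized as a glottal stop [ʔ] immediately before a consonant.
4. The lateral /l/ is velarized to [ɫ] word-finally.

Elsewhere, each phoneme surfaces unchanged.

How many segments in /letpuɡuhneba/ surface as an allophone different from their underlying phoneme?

3

Segments that undergo a rule: /t/ → [ʔ] (rule 3); /ɡ/ → [ɣ] (rule 2); /b/ → [β] (rule 2).
All other segments surface unchanged.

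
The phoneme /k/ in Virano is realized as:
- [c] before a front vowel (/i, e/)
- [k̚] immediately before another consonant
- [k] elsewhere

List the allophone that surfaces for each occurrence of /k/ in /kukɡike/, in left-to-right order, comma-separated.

Occurrence 1 (position 1): no conditioning environment matches → elsewhere allophone [k].
Occurrence 2 (position 3): immediately before another consonant → [k̚].
Occurrence 3 (position 6): before a front vowel (/i, e/) → [c].

[k], [k̚], [c]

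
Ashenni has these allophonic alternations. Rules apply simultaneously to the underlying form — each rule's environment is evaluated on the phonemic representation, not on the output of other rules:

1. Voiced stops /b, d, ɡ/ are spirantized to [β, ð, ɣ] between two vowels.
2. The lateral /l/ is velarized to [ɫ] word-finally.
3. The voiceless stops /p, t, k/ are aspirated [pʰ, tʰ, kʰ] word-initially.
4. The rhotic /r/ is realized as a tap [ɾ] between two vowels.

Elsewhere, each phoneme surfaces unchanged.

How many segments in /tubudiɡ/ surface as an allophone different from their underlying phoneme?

Segments that undergo a rule: /t/ → [tʰ] (rule 3); /b/ → [β] (rule 1); /d/ → [ð] (rule 1).
All other segments surface unchanged.

3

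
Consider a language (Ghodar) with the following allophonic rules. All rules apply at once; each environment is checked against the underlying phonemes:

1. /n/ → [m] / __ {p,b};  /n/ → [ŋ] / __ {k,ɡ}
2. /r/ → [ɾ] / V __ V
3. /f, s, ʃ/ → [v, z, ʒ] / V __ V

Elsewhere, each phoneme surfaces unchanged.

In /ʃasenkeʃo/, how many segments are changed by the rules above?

3

Segments that undergo a rule: /s/ → [z] (rule 3); /n/ → [ŋ] (rule 1); /ʃ/ → [ʒ] (rule 3).
All other segments surface unchanged.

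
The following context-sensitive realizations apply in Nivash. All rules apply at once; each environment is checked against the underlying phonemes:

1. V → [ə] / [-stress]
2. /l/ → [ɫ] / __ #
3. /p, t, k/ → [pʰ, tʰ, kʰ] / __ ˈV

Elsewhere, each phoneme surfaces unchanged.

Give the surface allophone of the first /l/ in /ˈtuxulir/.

[l]

/l/ — between /u/ and /i/; rule 2 does not apply here → [l].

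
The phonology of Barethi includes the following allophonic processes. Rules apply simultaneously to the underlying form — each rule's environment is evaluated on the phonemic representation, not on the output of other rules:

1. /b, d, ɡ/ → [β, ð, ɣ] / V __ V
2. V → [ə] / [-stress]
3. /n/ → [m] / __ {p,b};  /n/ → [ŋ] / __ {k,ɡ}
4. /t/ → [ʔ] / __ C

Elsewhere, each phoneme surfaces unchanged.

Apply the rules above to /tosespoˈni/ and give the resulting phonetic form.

/t/ (word-initial): rule 4 targets it, but not immediately before a consonant → unchanged [t].
/o/ (between /t/ and /s/): in an unstressed syllable, so rule 2 applies → [ə].
Rule 2 applies to /e/ (between /s/ and /s/: in an unstressed syllable) → [ə].
/o/ (between /p/ and /n/) occurs in an unstressed syllable → [ə] by rule 2.
/n/ (between /o/ and /i/) fails the environment for rule 3, so it stays [n].
/i/ — word-final; rule 2 does not apply here → [i].

[təsəspəˈni]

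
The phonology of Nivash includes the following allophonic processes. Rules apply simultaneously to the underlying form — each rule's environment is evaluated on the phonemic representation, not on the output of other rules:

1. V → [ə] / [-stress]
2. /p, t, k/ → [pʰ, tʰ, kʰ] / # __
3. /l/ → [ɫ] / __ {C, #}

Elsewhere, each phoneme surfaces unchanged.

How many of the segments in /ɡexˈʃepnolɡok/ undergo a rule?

Segments that undergo a rule: /e/ → [ə] (rule 1); /o/ → [ə] (rule 1); /l/ → [ɫ] (rule 3); /o/ → [ə] (rule 1).
All other segments surface unchanged.

4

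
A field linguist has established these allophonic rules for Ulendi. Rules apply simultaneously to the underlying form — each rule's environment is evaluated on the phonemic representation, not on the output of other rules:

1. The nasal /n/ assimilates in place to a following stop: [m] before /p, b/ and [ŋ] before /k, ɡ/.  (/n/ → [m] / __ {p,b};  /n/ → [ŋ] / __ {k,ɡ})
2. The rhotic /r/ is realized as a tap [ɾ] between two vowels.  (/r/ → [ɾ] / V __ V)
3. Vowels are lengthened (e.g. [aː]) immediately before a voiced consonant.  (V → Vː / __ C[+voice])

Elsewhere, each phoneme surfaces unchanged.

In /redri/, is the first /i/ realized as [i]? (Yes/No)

Yes

/i/ (word-final): rule 3 targets it, but not before a voiced consonant → unchanged [i].
The actual realization is [i], which matches [i].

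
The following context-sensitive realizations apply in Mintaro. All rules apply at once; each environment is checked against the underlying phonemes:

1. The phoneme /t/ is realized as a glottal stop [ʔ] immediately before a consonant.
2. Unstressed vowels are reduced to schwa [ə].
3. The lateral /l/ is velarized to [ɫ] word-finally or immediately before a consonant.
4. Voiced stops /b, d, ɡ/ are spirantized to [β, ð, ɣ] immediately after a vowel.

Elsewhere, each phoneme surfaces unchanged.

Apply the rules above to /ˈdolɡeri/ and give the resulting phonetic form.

[ˈdoɫɡərə]

/d/ (word-initial): rule 4 targets it, but not immediately after a vowel → unchanged [d].
/o/ (between /d/ and /l/): rule 2 targets it, but not in an unstressed syllable → unchanged [o].
/l/ (between /o/ and /ɡ/) occurs word-finally or immediately before a consonant → [ɫ] by rule 3.
/ɡ/ (between /l/ and /e/): rule 4 targets it, but not immediately after a vowel → unchanged [ɡ].
/e/ (between /ɡ/ and /r/): in an unstressed syllable, so rule 2 applies → [ə].
/r/ (between /e/ and /i/): no rule targets it → [r].
/i/ meets the environment for rule 2 (in an unstressed syllable) → [ə].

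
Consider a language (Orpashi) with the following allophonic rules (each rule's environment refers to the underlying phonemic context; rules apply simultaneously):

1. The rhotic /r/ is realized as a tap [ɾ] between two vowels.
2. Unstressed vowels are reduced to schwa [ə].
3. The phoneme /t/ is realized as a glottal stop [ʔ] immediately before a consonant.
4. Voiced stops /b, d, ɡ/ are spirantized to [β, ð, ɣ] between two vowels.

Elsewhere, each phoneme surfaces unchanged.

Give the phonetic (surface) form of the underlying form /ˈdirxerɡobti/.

[ˈdirxərɡəbtə]

/d/ (word-initial) is in the target of rule 4 but the environment (between two vowels) is not met → [d].
/i/ (between /d/ and /r/) fails the environment for rule 2, so it stays [i].
/r/ (between /i/ and /x/): rule 1 targets it, but not between two vowels → unchanged [r].
/x/ (between /r/ and /e/) is unaffected → [x].
/e/ — between /x/ and /r/, in an unstressed syllable — surfaces as [ə] (rule 2).
/r/ (between /e/ and /ɡ/) fails the environment for rule 1, so it stays [r].
/ɡ/ (between /r/ and /o/): rule 4 targets it, but not between two vowels → unchanged [ɡ].
/o/ (between /ɡ/ and /b/): in an unstressed syllable, so rule 2 applies → [ə].
/b/ — between /o/ and /t/; rule 4 does not apply here → [b].
/t/ (between /b/ and /i/): rule 3 targets it, but not immediately before a consonant → unchanged [t].
/i/ — word-final, in an unstressed syllable — surfaces as [ə] (rule 2).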